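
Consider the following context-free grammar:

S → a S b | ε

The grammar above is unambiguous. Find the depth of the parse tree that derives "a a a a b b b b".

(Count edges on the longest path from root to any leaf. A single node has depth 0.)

5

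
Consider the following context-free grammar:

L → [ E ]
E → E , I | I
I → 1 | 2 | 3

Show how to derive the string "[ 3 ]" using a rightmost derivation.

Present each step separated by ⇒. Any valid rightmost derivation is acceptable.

L ⇒ [ E ] ⇒ [ I ] ⇒ [ 3 ]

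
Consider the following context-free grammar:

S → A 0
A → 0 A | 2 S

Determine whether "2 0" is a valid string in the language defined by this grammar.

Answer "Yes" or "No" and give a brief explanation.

No - no valid derivation exists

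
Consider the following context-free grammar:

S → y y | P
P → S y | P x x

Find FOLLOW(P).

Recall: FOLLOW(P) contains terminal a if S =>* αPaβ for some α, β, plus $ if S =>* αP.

We compute FOLLOW(P) using the standard algorithm.
FOLLOW(S) starts with {$}.
FIRST(P) = {y}
FIRST(S) = {y}
FOLLOW(P) = {$, x, y}
FOLLOW(S) = {$, y}
Therefore, FOLLOW(P) = {$, x, y}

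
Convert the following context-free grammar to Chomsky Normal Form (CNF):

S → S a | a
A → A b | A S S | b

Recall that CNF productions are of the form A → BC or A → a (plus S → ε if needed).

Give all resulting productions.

TA → a; S → a; TB → b; A → b; S → S TA; A → A TB; A → A X0; X0 → S S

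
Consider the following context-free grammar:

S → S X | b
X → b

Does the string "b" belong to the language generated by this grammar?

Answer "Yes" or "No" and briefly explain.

Yes - a valid derivation exists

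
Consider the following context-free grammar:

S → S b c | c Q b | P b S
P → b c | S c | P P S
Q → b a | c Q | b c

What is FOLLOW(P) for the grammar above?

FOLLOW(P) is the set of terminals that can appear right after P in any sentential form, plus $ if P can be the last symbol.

We compute FOLLOW(P) using the standard algorithm.
FOLLOW(S) starts with {$}.
FIRST(P) = {b, c}
FIRST(Q) = {b, c}
FIRST(S) = {b, c}
FOLLOW(P) = {b, c}
FOLLOW(Q) = {b}
FOLLOW(S) = {$, b, c}
Therefore, FOLLOW(P) = {b, c}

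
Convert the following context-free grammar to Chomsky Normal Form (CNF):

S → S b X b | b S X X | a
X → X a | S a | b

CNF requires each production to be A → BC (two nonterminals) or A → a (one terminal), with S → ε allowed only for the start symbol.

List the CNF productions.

TB → b; S → a; TA → a; X → b; S → S X0; X0 → TB X1; X1 → X TB; S → TB X2; X2 → S X3; X3 → X X; X → X TA; X → S TA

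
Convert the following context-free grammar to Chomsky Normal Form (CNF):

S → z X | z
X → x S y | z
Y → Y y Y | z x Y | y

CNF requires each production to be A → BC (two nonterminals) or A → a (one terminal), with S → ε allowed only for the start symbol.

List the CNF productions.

TZ → z; S → z; TX → x; TY → y; X → z; Y → y; S → TZ X; X → TX X0; X0 → S TY; Y → Y X1; X1 → TY Y; Y → TZ X2; X2 → TX Y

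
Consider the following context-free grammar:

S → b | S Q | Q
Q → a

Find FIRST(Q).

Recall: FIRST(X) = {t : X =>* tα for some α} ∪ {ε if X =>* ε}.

We compute FIRST(Q) using the standard algorithm.
FIRST(Q) = {a}
FIRST(S) = {a, b}
Therefore, FIRST(Q) = {a}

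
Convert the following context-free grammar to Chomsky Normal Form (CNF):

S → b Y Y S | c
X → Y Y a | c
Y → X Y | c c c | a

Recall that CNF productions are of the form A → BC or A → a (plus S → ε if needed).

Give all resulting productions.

TB → b; S → c; TA → a; X → c; TC → c; Y → a; S → TB X0; X0 → Y X1; X1 → Y S; X → Y X2; X2 → Y TA; Y → X Y; Y → TC X3; X3 → TC TC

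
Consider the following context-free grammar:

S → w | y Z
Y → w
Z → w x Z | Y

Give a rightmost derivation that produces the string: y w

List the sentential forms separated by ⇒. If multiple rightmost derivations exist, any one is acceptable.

S ⇒ y Z ⇒ y Y ⇒ y w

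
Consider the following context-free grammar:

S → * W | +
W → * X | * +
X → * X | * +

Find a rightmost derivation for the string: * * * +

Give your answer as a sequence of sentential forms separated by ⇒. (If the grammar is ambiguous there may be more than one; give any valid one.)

S ⇒ * W ⇒ * * X ⇒ * * * +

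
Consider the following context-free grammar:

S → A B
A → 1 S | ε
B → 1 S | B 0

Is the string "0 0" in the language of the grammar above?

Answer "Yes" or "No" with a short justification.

No - no valid derivation exists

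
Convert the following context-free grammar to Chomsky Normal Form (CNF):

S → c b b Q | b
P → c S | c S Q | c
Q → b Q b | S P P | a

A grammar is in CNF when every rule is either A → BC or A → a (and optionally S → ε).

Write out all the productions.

TC → c; TB → b; S → b; P → c; Q → a; S → TC X0; X0 → TB X1; X1 → TB Q; P → TC S; P → TC X2; X2 → S Q; Q → TB X3; X3 → Q TB; Q → S X4; X4 → P P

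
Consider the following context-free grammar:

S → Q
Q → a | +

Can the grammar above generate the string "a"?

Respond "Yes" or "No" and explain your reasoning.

Yes - a valid derivation exists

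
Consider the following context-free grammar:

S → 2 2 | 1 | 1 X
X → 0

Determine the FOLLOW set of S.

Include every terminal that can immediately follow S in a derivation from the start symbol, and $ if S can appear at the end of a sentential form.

We compute FOLLOW(S) using the standard algorithm.
FOLLOW(S) starts with {$}.
FIRST(S) = {1, 2}
FIRST(X) = {0}
FOLLOW(S) = {$}
FOLLOW(X) = {$}
Therefore, FOLLOW(S) = {$}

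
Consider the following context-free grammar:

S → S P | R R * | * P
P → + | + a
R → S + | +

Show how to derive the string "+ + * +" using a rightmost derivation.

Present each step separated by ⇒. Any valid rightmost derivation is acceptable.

S ⇒ S P ⇒ S + ⇒ R R * + ⇒ R + * + ⇒ + + * +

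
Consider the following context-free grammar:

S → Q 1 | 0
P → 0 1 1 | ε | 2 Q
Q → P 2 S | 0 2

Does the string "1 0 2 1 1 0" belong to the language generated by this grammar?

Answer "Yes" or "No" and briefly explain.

No - no valid derivation exists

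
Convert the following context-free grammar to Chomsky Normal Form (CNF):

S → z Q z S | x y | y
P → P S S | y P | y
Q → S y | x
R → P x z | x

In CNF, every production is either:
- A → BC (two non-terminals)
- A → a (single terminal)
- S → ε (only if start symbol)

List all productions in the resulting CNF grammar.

TZ → z; TX → x; TY → y; S → y; P → y; Q → x; R → x; S → TZ X0; X0 → Q X1; X1 → TZ S; S → TX TY; P → P X2; X2 → S S; P → TY P; Q → S TY; R → P X3; X3 → TX TZ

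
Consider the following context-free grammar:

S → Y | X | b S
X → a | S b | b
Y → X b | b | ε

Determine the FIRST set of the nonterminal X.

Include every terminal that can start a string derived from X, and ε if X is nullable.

We compute FIRST(X) using the standard algorithm.
FIRST(S) = {a, b, ε}
FIRST(X) = {a, b}
FIRST(Y) = {a, b, ε}
Therefore, FIRST(X) = {a, b}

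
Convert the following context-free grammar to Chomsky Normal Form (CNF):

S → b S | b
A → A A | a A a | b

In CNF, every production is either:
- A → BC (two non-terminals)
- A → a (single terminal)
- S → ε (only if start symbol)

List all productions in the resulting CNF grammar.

TB → b; S → b; TA → a; A → b; S → TB S; A → A A; A → TA X0; X0 → A TA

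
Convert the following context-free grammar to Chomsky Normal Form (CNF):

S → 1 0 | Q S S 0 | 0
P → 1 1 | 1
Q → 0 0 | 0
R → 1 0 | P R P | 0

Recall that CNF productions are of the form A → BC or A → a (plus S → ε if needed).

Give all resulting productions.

T1 → 1; T0 → 0; S → 0; P → 1; Q → 0; R → 0; S → T1 T0; S → Q X0; X0 → S X1; X1 → S T0; P → T1 T1; Q → T0 T0; R → T1 T0; R → P X2; X2 → R P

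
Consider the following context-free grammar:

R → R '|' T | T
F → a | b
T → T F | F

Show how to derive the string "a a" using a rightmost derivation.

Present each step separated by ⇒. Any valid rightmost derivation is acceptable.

R ⇒ T ⇒ T F ⇒ T a ⇒ F a ⇒ a a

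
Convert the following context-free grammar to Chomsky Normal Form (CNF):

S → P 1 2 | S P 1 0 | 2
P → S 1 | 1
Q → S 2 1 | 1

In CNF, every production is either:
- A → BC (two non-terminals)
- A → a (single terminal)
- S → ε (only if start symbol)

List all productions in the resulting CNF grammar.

T1 → 1; T2 → 2; T0 → 0; S → 2; P → 1; Q → 1; S → P X0; X0 → T1 T2; S → S X1; X1 → P X2; X2 → T1 T0; P → S T1; Q → S X3; X3 → T2 T1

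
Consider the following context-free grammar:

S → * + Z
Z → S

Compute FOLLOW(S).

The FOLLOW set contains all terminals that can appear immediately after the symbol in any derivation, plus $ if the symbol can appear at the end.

We compute FOLLOW(S) using the standard algorithm.
FOLLOW(S) starts with {$}.
FIRST(S) = {*}
FIRST(Z) = {*}
FOLLOW(S) = {$}
FOLLOW(Z) = {$}
Therefore, FOLLOW(S) = {$}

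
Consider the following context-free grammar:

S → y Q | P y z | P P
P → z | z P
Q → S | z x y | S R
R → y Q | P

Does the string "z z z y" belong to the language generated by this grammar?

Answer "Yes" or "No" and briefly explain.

No - no valid derivation exists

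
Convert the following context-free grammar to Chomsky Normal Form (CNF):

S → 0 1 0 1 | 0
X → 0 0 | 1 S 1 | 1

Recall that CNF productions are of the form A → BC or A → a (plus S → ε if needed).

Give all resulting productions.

T0 → 0; T1 → 1; S → 0; X → 1; S → T0 X0; X0 → T1 X1; X1 → T0 T1; X → T0 T0; X → T1 X2; X2 → S T1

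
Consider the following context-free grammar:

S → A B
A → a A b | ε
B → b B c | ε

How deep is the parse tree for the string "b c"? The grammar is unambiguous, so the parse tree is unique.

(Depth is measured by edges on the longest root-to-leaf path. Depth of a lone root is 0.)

3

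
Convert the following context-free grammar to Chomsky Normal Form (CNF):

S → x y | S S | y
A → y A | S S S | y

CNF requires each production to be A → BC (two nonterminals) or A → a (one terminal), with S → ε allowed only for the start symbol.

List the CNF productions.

TX → x; TY → y; S → y; A → y; S → TX TY; S → S S; A → TY A; A → S X0; X0 → S S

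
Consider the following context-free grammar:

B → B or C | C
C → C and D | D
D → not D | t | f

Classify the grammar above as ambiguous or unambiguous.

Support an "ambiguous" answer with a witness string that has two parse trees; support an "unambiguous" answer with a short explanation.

Unambiguous - every string in the language has a unique parse tree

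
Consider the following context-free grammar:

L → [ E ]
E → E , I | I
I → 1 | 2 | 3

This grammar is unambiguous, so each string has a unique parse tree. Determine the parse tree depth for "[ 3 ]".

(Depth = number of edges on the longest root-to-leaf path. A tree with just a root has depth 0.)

3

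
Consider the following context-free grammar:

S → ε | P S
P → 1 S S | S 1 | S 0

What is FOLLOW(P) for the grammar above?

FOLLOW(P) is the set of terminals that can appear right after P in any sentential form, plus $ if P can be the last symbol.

We compute FOLLOW(P) using the standard algorithm.
FOLLOW(S) starts with {$}.
FIRST(P) = {0, 1}
FIRST(S) = {0, 1, ε}
FOLLOW(P) = {$, 0, 1}
FOLLOW(S) = {$, 0, 1}
Therefore, FOLLOW(P) = {$, 0, 1}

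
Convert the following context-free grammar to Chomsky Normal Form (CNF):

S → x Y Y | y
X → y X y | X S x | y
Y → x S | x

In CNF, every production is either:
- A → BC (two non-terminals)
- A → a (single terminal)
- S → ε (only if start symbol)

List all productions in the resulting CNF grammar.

TX → x; S → y; TY → y; X → y; Y → x; S → TX X0; X0 → Y Y; X → TY X1; X1 → X TY; X → X X2; X2 → S TX; Y → TX S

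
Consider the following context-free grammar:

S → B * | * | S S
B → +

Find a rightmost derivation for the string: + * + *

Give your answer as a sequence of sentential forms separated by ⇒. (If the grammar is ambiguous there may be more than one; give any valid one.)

S ⇒ S S ⇒ S B * ⇒ S + * ⇒ B * + * ⇒ + * + *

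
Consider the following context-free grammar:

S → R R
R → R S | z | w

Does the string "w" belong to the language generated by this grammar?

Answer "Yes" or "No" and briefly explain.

No - no valid derivation exists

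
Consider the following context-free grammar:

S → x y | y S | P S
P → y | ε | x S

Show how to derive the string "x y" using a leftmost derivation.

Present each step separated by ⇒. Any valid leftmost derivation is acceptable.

S ⇒ P S ⇒ S ⇒ x y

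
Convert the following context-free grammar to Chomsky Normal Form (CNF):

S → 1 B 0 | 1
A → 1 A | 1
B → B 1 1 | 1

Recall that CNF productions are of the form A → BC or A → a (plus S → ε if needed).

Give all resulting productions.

T1 → 1; T0 → 0; S → 1; A → 1; B → 1; S → T1 X0; X0 → B T0; A → T1 A; B → B X1; X1 → T1 T1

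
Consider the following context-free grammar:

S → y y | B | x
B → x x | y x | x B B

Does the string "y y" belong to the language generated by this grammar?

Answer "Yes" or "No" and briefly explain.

Yes - a valid derivation exists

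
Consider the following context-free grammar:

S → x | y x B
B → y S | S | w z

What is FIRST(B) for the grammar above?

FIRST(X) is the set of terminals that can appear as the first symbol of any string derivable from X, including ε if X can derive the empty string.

We compute FIRST(B) using the standard algorithm.
FIRST(B) = {w, x, y}
FIRST(S) = {x, y}
Therefore, FIRST(B) = {w, x, y}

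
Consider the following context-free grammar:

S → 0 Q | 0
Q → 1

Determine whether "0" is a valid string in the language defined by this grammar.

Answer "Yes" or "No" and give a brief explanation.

Yes - a valid derivation exists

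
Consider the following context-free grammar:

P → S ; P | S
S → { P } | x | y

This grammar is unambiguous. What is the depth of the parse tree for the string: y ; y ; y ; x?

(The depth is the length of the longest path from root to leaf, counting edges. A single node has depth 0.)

5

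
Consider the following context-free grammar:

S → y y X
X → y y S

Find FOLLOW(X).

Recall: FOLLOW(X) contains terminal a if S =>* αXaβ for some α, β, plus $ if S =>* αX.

We compute FOLLOW(X) using the standard algorithm.
FOLLOW(S) starts with {$}.
FIRST(S) = {y}
FIRST(X) = {y}
FOLLOW(S) = {$}
FOLLOW(X) = {$}
Therefore, FOLLOW(X) = {$}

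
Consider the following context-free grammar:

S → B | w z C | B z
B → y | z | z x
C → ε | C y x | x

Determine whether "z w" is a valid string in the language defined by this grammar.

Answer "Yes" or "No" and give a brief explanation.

No - no valid derivation exists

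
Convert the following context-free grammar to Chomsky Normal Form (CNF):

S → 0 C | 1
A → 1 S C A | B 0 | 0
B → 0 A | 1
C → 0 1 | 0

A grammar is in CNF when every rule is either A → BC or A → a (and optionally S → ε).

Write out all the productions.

T0 → 0; S → 1; T1 → 1; A → 0; B → 1; C → 0; S → T0 C; A → T1 X0; X0 → S X1; X1 → C A; A → B T0; B → T0 A; C → T0 T1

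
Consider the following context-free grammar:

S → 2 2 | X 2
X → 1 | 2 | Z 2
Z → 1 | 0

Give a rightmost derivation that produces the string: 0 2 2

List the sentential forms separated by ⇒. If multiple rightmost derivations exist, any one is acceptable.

S ⇒ X 2 ⇒ Z 2 2 ⇒ 0 2 2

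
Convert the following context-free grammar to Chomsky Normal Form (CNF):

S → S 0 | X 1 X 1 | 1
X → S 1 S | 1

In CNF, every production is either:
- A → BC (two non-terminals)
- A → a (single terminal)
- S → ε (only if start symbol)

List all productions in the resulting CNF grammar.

T0 → 0; T1 → 1; S → 1; X → 1; S → S T0; S → X X0; X0 → T1 X1; X1 → X T1; X → S X2; X2 → T1 S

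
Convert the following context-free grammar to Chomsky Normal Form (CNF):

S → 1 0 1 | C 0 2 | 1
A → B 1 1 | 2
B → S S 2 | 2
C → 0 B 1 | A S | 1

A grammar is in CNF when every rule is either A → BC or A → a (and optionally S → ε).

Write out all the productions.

T1 → 1; T0 → 0; T2 → 2; S → 1; A → 2; B → 2; C → 1; S → T1 X0; X0 → T0 T1; S → C X1; X1 → T0 T2; A → B X2; X2 → T1 T1; B → S X3; X3 → S T2; C → T0 X4; X4 → B T1; C → A S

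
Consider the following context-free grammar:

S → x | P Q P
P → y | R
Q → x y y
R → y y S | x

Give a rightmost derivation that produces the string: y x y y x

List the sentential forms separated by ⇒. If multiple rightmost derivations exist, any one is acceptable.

S ⇒ P Q P ⇒ P Q R ⇒ P Q x ⇒ P x y y x ⇒ y x y y x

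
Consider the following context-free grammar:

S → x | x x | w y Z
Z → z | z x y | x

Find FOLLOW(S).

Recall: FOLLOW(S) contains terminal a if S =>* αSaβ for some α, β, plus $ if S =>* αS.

We compute FOLLOW(S) using the standard algorithm.
FOLLOW(S) starts with {$}.
FIRST(S) = {w, x}
FIRST(Z) = {x, z}
FOLLOW(S) = {$}
FOLLOW(Z) = {$}
Therefore, FOLLOW(S) = {$}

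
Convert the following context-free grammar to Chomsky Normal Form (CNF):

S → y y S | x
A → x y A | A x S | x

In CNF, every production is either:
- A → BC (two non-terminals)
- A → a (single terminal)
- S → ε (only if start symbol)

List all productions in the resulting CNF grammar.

TY → y; S → x; TX → x; A → x; S → TY X0; X0 → TY S; A → TX X1; X1 → TY A; A → A X2; X2 → TX S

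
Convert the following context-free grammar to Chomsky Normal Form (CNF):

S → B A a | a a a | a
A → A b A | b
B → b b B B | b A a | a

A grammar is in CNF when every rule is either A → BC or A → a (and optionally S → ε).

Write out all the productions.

TA → a; S → a; TB → b; A → b; B → a; S → B X0; X0 → A TA; S → TA X1; X1 → TA TA; A → A X2; X2 → TB A; B → TB X3; X3 → TB X4; X4 → B B; B → TB X5; X5 → A TA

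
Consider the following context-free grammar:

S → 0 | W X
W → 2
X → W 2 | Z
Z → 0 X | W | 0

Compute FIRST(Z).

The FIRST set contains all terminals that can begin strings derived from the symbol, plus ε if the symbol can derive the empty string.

We compute FIRST(Z) using the standard algorithm.
FIRST(S) = {0, 2}
FIRST(W) = {2}
FIRST(X) = {0, 2}
FIRST(Z) = {0, 2}
Therefore, FIRST(Z) = {0, 2}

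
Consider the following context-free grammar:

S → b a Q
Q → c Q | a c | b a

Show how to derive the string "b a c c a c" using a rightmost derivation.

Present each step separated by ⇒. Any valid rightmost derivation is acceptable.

S ⇒ b a Q ⇒ b a c Q ⇒ b a c c Q ⇒ b a c c a c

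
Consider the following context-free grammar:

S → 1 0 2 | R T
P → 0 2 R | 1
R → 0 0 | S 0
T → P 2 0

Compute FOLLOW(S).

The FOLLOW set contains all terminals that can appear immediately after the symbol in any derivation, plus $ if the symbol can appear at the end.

We compute FOLLOW(S) using the standard algorithm.
FOLLOW(S) starts with {$}.
FIRST(P) = {0, 1}
FIRST(R) = {0, 1}
FIRST(S) = {0, 1}
FIRST(T) = {0, 1}
FOLLOW(P) = {2}
FOLLOW(R) = {0, 1, 2}
FOLLOW(S) = {$, 0}
FOLLOW(T) = {$, 0}
Therefore, FOLLOW(S) = {$, 0}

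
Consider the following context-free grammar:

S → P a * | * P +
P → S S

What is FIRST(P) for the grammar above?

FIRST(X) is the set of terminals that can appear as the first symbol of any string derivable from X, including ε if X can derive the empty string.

We compute FIRST(P) using the standard algorithm.
FIRST(P) = {*}
FIRST(S) = {*}
Therefore, FIRST(P) = {*}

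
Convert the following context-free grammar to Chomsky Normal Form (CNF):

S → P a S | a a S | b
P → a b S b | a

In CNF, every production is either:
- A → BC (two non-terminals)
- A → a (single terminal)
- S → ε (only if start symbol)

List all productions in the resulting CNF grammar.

TA → a; S → b; TB → b; P → a; S → P X0; X0 → TA S; S → TA X1; X1 → TA S; P → TA X2; X2 → TB X3; X3 → S TB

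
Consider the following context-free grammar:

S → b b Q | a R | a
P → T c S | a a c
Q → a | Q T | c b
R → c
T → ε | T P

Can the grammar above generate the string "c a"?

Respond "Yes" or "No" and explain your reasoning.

No - no valid derivation exists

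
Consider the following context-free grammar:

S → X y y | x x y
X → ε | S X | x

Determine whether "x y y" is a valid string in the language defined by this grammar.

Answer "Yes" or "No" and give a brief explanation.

Yes - a valid derivation exists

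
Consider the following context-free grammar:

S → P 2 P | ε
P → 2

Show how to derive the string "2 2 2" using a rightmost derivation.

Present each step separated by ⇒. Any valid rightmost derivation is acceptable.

S ⇒ P 2 P ⇒ P 2 2 ⇒ 2 2 2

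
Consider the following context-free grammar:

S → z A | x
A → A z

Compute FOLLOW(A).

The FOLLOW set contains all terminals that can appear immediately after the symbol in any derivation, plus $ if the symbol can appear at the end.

We compute FOLLOW(A) using the standard algorithm.
FOLLOW(S) starts with {$}.
FIRST(A) = {}
FIRST(S) = {x, z}
FOLLOW(A) = {$, z}
FOLLOW(S) = {$}
Therefore, FOLLOW(A) = {$, z}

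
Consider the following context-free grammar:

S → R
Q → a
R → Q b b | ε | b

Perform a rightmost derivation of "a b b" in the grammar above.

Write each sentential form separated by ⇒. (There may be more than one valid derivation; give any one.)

S ⇒ R ⇒ Q b b ⇒ a b b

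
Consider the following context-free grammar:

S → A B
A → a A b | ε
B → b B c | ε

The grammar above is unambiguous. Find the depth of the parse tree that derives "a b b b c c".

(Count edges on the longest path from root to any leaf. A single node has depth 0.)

4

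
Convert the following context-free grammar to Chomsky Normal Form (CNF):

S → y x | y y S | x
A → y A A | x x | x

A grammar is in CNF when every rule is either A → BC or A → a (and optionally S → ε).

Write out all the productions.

TY → y; TX → x; S → x; A → x; S → TY TX; S → TY X0; X0 → TY S; A → TY X1; X1 → A A; A → TX TX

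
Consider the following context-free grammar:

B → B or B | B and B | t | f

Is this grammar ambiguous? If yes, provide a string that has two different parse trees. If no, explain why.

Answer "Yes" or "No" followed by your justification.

Yes - the string 'f or t and t and t' has two distinct leftmost derivations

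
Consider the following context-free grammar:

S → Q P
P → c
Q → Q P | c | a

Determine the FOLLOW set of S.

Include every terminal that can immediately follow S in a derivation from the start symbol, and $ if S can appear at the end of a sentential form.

We compute FOLLOW(S) using the standard algorithm.
FOLLOW(S) starts with {$}.
FIRST(P) = {c}
FIRST(Q) = {a, c}
FIRST(S) = {a, c}
FOLLOW(P) = {$, c}
FOLLOW(Q) = {c}
FOLLOW(S) = {$}
Therefore, FOLLOW(S) = {$}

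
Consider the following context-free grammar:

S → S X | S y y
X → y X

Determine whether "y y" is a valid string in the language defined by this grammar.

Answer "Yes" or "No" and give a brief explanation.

No - no valid derivation exists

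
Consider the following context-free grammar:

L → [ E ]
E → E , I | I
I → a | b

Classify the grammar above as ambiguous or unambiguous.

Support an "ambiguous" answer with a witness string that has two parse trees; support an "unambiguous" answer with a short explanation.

Unambiguous - every string in the language has a unique parse tree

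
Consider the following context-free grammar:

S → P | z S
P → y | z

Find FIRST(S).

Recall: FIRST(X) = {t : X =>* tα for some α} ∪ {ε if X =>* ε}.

We compute FIRST(S) using the standard algorithm.
FIRST(P) = {y, z}
FIRST(S) = {y, z}
Therefore, FIRST(S) = {y, z}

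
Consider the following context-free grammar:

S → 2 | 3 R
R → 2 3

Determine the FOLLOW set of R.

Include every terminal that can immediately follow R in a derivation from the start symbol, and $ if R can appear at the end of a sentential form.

We compute FOLLOW(R) using the standard algorithm.
FOLLOW(S) starts with {$}.
FIRST(R) = {2}
FIRST(S) = {2, 3}
FOLLOW(R) = {$}
FOLLOW(S) = {$}
Therefore, FOLLOW(R) = {$}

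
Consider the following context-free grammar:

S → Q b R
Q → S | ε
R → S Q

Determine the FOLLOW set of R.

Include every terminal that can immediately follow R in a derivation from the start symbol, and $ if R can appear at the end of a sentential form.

We compute FOLLOW(R) using the standard algorithm.
FOLLOW(S) starts with {$}.
FIRST(Q) = {b, ε}
FIRST(R) = {b}
FIRST(S) = {b}
FOLLOW(Q) = {$, b}
FOLLOW(R) = {$, b}
FOLLOW(S) = {$, b}
Therefore, FOLLOW(R) = {$, b}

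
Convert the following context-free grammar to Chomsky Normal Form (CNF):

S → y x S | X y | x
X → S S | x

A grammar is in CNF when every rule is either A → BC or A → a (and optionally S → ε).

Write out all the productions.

TY → y; TX → x; S → x; X → x; S → TY X0; X0 → TX S; S → X TY; X → S S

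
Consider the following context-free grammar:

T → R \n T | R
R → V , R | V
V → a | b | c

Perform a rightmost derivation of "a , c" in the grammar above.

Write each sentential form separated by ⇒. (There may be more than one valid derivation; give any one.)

T ⇒ R ⇒ V , R ⇒ V , V ⇒ V , c ⇒ a , c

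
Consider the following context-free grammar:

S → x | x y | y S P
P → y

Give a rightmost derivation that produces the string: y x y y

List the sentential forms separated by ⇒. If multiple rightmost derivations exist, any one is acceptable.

S ⇒ y S P ⇒ y S y ⇒ y x y y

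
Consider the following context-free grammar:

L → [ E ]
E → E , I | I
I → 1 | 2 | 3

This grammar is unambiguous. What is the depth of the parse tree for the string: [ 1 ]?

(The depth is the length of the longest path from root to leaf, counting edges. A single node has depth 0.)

3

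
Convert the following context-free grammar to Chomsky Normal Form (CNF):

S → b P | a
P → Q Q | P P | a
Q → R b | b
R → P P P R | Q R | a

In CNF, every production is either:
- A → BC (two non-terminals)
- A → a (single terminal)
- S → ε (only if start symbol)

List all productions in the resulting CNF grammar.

TB → b; S → a; P → a; Q → b; R → a; S → TB P; P → Q Q; P → P P; Q → R TB; R → P X0; X0 → P X1; X1 → P R; R → Q R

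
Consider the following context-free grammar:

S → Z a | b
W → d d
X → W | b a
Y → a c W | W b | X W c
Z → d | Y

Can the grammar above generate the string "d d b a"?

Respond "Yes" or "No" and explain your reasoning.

Yes - a valid derivation exists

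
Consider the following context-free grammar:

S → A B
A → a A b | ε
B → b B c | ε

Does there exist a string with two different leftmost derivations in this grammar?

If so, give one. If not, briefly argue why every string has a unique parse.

No - every string in the language has a unique leftmost derivation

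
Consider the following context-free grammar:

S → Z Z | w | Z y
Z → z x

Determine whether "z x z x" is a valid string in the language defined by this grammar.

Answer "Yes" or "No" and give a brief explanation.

Yes - a valid derivation exists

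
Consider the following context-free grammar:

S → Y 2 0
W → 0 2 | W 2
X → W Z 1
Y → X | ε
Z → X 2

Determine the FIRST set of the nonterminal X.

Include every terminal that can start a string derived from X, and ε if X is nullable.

We compute FIRST(X) using the standard algorithm.
FIRST(S) = {0, 2}
FIRST(W) = {0}
FIRST(X) = {0}
FIRST(Y) = {0, ε}
FIRST(Z) = {0}
Therefore, FIRST(X) = {0}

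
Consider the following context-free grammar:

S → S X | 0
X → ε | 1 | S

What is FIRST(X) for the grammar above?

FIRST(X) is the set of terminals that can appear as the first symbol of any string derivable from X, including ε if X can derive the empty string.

We compute FIRST(X) using the standard algorithm.
FIRST(S) = {0}
FIRST(X) = {0, 1, ε}
Therefore, FIRST(X) = {0, 1, ε}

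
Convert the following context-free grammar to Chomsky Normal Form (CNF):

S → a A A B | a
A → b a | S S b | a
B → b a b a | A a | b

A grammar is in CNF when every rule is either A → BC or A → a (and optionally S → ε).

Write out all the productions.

TA → a; S → a; TB → b; A → a; B → b; S → TA X0; X0 → A X1; X1 → A B; A → TB TA; A → S X2; X2 → S TB; B → TB X3; X3 → TA X4; X4 → TB TA; B → A TA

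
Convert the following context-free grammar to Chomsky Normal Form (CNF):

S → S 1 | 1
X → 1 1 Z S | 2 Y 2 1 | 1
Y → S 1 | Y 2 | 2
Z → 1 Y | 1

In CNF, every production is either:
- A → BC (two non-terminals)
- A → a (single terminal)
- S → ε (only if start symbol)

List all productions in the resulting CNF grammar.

T1 → 1; S → 1; T2 → 2; X → 1; Y → 2; Z → 1; S → S T1; X → T1 X0; X0 → T1 X1; X1 → Z S; X → T2 X2; X2 → Y X3; X3 → T2 T1; Y → S T1; Y → Y T2; Z → T1 Y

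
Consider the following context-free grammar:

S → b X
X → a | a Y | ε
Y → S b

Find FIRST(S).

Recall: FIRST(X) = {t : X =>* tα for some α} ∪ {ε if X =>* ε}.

We compute FIRST(S) using the standard algorithm.
FIRST(S) = {b}
FIRST(X) = {a, ε}
FIRST(Y) = {b}
Therefore, FIRST(S) = {b}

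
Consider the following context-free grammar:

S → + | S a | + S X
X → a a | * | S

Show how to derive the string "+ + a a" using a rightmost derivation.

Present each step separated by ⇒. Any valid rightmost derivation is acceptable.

S ⇒ + S X ⇒ + S a a ⇒ + + a a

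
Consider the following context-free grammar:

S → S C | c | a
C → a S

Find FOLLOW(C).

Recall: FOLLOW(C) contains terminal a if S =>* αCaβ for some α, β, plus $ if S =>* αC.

We compute FOLLOW(C) using the standard algorithm.
FOLLOW(S) starts with {$}.
FIRST(C) = {a}
FIRST(S) = {a, c}
FOLLOW(C) = {$, a}
FOLLOW(S) = {$, a}
Therefore, FOLLOW(C) = {$, a}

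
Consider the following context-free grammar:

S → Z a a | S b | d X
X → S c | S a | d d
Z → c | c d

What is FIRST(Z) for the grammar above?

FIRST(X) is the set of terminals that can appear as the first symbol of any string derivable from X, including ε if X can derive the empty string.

We compute FIRST(Z) using the standard algorithm.
FIRST(S) = {c, d}
FIRST(X) = {c, d}
FIRST(Z) = {c}
Therefore, FIRST(Z) = {c}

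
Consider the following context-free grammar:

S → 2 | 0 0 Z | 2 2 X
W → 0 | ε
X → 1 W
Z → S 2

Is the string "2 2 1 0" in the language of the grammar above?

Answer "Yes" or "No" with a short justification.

Yes - a valid derivation exists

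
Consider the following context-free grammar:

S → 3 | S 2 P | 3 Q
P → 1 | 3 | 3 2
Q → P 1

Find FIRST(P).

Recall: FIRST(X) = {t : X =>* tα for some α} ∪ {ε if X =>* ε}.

We compute FIRST(P) using the standard algorithm.
FIRST(P) = {1, 3}
FIRST(Q) = {1, 3}
FIRST(S) = {3}
Therefore, FIRST(P) = {1, 3}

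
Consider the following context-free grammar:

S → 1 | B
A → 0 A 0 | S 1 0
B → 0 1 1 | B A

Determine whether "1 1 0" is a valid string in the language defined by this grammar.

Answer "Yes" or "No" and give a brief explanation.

No - no valid derivation exists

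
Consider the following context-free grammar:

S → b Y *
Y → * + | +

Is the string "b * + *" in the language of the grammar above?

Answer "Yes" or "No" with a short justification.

Yes - a valid derivation exists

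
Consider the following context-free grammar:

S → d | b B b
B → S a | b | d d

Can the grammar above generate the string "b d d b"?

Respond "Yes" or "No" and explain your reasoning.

Yes - a valid derivation exists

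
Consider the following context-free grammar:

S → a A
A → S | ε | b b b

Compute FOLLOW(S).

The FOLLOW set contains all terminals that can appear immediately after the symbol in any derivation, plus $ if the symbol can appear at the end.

We compute FOLLOW(S) using the standard algorithm.
FOLLOW(S) starts with {$}.
FIRST(A) = {a, b, ε}
FIRST(S) = {a}
FOLLOW(A) = {$}
FOLLOW(S) = {$}
Therefore, FOLLOW(S) = {$}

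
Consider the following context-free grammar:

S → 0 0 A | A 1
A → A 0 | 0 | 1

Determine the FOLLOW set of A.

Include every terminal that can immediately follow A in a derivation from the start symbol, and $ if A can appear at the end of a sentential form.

We compute FOLLOW(A) using the standard algorithm.
FOLLOW(S) starts with {$}.
FIRST(A) = {0, 1}
FIRST(S) = {0, 1}
FOLLOW(A) = {$, 0, 1}
FOLLOW(S) = {$}
Therefore, FOLLOW(A) = {$, 0, 1}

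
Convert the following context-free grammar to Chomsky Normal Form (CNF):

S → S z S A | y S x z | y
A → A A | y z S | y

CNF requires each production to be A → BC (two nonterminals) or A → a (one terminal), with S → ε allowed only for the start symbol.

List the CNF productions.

TZ → z; TY → y; TX → x; S → y; A → y; S → S X0; X0 → TZ X1; X1 → S A; S → TY X2; X2 → S X3; X3 → TX TZ; A → A A; A → TY X4; X4 → TZ S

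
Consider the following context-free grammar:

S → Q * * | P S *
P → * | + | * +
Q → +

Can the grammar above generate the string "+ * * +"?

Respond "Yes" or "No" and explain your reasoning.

No - no valid derivation exists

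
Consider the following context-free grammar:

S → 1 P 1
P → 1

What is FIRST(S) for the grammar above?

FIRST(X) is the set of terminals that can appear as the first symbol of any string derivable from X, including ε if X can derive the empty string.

We compute FIRST(S) using the standard algorithm.
FIRST(P) = {1}
FIRST(S) = {1}
Therefore, FIRST(S) = {1}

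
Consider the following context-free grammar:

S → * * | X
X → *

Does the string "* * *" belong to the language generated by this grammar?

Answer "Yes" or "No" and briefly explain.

No - no valid derivation exists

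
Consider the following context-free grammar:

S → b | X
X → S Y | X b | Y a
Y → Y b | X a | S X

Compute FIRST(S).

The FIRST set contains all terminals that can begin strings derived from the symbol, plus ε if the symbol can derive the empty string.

We compute FIRST(S) using the standard algorithm.
FIRST(S) = {b}
FIRST(X) = {b}
FIRST(Y) = {b}
Therefore, FIRST(S) = {b}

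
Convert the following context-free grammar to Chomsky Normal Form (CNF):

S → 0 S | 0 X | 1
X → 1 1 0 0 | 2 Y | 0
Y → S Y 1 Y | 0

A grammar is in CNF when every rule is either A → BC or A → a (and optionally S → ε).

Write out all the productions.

T0 → 0; S → 1; T1 → 1; T2 → 2; X → 0; Y → 0; S → T0 S; S → T0 X; X → T1 X0; X0 → T1 X1; X1 → T0 T0; X → T2 Y; Y → S X2; X2 → Y X3; X3 → T1 Y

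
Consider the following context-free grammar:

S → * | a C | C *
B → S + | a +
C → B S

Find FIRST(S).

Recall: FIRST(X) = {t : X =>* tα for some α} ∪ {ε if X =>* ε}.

We compute FIRST(S) using the standard algorithm.
FIRST(B) = {*, a}
FIRST(C) = {*, a}
FIRST(S) = {*, a}
Therefore, FIRST(S) = {*, a}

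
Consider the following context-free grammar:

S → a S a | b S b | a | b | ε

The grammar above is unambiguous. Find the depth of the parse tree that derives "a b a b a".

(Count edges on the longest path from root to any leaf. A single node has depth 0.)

3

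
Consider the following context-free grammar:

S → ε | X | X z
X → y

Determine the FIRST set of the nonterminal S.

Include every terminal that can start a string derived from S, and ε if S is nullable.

We compute FIRST(S) using the standard algorithm.
FIRST(S) = {y, ε}
FIRST(X) = {y}
Therefore, FIRST(S) = {y, ε}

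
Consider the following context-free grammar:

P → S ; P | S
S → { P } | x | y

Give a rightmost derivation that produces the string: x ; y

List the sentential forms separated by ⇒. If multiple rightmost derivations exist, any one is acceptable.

P ⇒ S ; P ⇒ S ; S ⇒ S ; y ⇒ x ; y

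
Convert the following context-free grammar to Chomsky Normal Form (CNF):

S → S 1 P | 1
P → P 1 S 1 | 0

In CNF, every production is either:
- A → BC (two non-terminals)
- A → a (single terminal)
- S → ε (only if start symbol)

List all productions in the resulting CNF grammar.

T1 → 1; S → 1; P → 0; S → S X0; X0 → T1 P; P → P X1; X1 → T1 X2; X2 → S T1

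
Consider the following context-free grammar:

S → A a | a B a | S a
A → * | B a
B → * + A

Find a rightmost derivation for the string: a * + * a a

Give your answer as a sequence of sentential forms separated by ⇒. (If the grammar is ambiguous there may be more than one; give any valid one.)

S ⇒ S a ⇒ a B a a ⇒ a * + A a a ⇒ a * + * a a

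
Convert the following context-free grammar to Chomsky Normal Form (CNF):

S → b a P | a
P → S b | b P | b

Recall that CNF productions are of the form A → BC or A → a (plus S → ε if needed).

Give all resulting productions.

TB → b; TA → a; S → a; P → b; S → TB X0; X0 → TA P; P → S TB; P → TB P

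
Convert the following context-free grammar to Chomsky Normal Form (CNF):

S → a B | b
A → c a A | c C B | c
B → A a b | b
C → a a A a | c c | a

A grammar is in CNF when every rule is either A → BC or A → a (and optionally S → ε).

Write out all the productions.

TA → a; S → b; TC → c; A → c; TB → b; B → b; C → a; S → TA B; A → TC X0; X0 → TA A; A → TC X1; X1 → C B; B → A X2; X2 → TA TB; C → TA X3; X3 → TA X4; X4 → A TA; C → TC TC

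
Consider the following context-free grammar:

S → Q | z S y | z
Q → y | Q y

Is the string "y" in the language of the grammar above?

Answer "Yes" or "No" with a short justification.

Yes - a valid derivation exists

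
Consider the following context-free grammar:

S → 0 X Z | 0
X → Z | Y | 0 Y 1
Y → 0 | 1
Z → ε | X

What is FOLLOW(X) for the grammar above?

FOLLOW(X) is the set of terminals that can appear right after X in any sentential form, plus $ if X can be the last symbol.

We compute FOLLOW(X) using the standard algorithm.
FOLLOW(S) starts with {$}.
FIRST(S) = {0}
FIRST(X) = {0, 1, ε}
FIRST(Y) = {0, 1}
FIRST(Z) = {0, 1, ε}
FOLLOW(S) = {$}
FOLLOW(X) = {$, 0, 1}
FOLLOW(Y) = {$, 0, 1}
FOLLOW(Z) = {$, 0, 1}
Therefore, FOLLOW(X) = {$, 0, 1}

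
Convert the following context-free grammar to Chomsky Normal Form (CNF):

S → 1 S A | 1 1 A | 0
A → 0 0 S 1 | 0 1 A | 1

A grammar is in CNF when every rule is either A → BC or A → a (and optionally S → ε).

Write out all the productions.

T1 → 1; S → 0; T0 → 0; A → 1; S → T1 X0; X0 → S A; S → T1 X1; X1 → T1 A; A → T0 X2; X2 → T0 X3; X3 → S T1; A → T0 X4; X4 → T1 A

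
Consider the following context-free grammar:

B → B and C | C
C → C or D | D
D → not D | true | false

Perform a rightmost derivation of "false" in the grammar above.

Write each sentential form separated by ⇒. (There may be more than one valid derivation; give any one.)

B ⇒ C ⇒ D ⇒ false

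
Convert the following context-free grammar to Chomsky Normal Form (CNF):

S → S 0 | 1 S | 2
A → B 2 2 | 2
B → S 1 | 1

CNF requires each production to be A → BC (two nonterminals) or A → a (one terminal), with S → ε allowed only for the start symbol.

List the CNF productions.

T0 → 0; T1 → 1; S → 2; T2 → 2; A → 2; B → 1; S → S T0; S → T1 S; A → B X0; X0 → T2 T2; B → S T1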